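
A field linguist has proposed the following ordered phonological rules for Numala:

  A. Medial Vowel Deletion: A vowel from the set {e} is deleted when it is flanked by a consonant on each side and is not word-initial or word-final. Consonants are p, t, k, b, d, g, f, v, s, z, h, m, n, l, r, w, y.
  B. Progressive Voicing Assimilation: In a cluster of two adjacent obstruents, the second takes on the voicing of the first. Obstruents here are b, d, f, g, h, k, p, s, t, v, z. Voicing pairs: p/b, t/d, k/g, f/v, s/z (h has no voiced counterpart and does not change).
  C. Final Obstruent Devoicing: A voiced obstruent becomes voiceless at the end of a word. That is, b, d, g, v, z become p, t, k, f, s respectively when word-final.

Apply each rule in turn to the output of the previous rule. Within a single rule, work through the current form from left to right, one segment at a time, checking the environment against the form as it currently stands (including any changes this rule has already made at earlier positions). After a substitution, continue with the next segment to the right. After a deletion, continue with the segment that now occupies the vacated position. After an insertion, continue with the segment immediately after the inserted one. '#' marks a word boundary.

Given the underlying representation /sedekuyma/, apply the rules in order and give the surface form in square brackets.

[stkuyma]

A Medial Vowel Deletion: [sedekuyma] → [sdkuyma]
B Progressive Voicing Assimilation: [sdkuyma] → [stkuyma]
C Final Obstruent Devoicing: no change — [stkuyma]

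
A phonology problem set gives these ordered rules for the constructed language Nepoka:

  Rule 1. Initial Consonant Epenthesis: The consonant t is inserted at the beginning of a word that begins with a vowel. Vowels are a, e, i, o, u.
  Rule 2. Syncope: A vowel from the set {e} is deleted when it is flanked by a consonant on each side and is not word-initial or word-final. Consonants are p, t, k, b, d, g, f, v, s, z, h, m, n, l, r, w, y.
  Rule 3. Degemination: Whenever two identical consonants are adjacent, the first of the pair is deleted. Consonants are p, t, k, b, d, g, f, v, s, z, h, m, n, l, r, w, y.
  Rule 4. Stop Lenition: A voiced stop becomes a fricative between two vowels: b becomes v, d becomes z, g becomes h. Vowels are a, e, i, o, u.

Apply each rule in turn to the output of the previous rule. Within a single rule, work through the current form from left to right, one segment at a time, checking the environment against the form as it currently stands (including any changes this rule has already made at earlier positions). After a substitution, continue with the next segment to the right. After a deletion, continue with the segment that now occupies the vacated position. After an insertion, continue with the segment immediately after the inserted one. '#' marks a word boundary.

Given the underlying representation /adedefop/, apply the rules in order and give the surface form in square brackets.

[tadfop]

Rule 1 Initial Consonant Epenthesis: [adedefop] → [tadedefop]
Rule 2 Syncope: [tadedefop] → [taddfop]
Rule 3 Degemination: [taddfop] → [tadfop]
Rule 4 Stop Lenition: no change — [tadfop]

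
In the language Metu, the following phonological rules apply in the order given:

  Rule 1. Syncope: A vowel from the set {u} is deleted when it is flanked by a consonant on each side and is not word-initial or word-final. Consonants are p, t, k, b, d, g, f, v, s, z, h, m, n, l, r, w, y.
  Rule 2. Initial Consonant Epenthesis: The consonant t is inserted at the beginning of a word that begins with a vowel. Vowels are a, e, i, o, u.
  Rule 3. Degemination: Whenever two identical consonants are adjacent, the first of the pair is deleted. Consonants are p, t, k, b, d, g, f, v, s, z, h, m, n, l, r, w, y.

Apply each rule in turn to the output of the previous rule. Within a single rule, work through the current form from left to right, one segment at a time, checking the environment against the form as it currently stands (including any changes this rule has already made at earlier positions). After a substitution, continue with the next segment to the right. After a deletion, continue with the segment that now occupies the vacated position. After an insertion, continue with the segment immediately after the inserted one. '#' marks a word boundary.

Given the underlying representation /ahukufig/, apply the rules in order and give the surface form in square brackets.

[tahkfig]

Rule 1 Syncope: [ahukufig] → [ahkfig]
Rule 2 Initial Consonant Epenthesis: [ahkfig] → [tahkfig]
Rule 3 Degemination: no change — [tahkfig]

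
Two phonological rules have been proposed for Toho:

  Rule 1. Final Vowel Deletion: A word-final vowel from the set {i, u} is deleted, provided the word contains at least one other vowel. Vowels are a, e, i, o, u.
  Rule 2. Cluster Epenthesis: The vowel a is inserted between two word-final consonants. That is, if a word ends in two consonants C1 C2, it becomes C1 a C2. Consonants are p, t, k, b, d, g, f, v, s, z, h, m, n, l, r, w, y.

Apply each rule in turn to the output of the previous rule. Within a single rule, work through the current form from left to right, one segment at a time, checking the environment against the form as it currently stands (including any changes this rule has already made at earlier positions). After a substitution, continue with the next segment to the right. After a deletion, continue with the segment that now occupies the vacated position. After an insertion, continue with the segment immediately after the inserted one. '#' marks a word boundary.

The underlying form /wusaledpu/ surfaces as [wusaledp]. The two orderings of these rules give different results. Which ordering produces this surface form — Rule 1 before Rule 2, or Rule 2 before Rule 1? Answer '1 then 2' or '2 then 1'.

2 then 1

Order 1 then 2:
  1 Final Vowel Deletion: [wusaledpu] → [wusaledp]
  2 Cluster Epenthesis: [wusaledp] → [wusaledap]
  result: [wusaledap]
Order 2 then 1:
  2 Cluster Epenthesis: no change — [wusaledpu]
  1 Final Vowel Deletion: [wusaledpu] → [wusaledp]
  result: [wusaledp]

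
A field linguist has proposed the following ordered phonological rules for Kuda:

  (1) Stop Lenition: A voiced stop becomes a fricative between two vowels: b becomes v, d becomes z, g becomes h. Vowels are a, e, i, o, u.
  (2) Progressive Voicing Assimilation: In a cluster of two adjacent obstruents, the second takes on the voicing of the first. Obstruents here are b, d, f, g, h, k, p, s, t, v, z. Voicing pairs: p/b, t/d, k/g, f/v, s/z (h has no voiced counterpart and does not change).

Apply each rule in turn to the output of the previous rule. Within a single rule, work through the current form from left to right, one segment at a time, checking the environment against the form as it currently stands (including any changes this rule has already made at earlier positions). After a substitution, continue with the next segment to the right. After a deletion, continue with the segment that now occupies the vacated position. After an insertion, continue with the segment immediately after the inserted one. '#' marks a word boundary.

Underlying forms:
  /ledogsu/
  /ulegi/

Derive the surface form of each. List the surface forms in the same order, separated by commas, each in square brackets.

/ledogsu/:
  (1) Stop Lenition: [ledogsu] → [lezogsu]
  (2) Progressive Voicing Assimilation: [lezogsu] → [lezogzu]
/ulegi/:
  (1) Stop Lenition: [ulegi] → [ulehi]
  (2) Progressive Voicing Assimilation: no change — [ulehi]

[lezogzu], [ulehi]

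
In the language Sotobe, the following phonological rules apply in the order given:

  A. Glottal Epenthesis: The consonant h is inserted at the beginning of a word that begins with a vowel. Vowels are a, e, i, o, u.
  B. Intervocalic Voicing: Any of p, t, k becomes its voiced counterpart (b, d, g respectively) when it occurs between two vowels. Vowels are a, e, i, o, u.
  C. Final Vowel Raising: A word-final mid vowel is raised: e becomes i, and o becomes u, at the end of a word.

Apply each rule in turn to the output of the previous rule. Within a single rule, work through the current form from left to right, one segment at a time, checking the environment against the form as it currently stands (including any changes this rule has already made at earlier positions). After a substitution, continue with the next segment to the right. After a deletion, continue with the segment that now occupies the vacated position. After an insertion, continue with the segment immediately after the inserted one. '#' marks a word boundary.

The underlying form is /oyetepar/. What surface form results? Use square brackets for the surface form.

A Glottal Epenthesis: [oyetepar] → [hoyetepar]
B Intervocalic Voicing: [hoyetepar] → [hoyedebar]
C Final Vowel Raising: no change — [hoyedebar]

[hoyedebar]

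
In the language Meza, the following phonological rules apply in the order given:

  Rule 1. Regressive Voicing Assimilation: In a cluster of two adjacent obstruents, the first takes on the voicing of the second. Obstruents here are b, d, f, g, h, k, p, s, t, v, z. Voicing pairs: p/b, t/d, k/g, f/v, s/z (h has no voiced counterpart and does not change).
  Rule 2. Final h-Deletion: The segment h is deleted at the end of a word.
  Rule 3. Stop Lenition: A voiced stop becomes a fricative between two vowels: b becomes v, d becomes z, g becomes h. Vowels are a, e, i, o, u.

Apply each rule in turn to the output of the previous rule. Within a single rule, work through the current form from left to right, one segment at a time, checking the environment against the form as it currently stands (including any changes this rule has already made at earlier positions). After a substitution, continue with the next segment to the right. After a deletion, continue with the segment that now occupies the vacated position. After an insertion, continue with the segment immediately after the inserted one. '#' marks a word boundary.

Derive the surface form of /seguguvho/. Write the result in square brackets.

[sehuhufho]

Rule 1 Regressive Voicing Assimilation: [seguguvho] → [segugufho]
Rule 2 Final h-Deletion: no change — [segugufho]
Rule 3 Stop Lenition: [segugufho] → [sehuhufho]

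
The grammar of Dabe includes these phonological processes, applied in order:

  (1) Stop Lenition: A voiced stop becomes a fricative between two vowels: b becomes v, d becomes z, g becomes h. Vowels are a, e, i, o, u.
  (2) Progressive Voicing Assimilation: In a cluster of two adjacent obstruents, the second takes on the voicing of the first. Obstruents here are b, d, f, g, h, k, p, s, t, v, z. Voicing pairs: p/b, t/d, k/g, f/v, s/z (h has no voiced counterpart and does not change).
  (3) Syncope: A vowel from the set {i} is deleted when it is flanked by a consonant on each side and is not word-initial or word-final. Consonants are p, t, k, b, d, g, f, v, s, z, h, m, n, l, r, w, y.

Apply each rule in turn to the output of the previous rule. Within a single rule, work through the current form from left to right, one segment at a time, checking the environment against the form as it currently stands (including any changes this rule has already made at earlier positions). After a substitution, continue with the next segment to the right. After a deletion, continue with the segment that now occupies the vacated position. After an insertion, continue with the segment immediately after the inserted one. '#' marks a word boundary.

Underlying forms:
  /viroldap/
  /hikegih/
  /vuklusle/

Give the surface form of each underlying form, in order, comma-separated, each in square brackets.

/viroldap/:
  (1) Stop Lenition: no change — [viroldap]
  (2) Progressive Voicing Assimilation: no change — [viroldap]
  (3) Syncope: [viroldap] → [vroldap]
/hikegih/:
  (1) Stop Lenition: [hikegih] → [hikehih]
  (2) Progressive Voicing Assimilation: no change — [hikehih]
  (3) Syncope: [hikehih] → [hkehh]
/vuklusle/:
  (1) Stop Lenition: no change — [vuklusle]
  (2) Progressive Voicing Assimilation: no change — [vuklusle]
  (3) Syncope: no change — [vuklusle]

[vroldap], [hkehh], [vuklusle]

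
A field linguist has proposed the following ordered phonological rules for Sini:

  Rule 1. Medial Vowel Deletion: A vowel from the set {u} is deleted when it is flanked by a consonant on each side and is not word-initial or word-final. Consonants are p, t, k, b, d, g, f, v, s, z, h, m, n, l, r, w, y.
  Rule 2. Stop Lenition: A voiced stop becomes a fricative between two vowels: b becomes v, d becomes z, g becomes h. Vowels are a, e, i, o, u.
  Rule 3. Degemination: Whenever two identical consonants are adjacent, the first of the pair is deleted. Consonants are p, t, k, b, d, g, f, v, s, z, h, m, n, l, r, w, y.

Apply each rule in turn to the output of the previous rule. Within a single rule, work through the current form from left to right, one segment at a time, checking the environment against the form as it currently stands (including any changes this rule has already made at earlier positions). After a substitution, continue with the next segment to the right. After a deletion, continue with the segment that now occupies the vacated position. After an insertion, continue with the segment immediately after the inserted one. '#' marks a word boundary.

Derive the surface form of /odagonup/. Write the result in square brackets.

[ozahonp]

Rule 1 Medial Vowel Deletion: [odagonup] → [odagonp]
Rule 2 Stop Lenition: [odagonp] → [ozahonp]
Rule 3 Degemination: no change — [ozahonp]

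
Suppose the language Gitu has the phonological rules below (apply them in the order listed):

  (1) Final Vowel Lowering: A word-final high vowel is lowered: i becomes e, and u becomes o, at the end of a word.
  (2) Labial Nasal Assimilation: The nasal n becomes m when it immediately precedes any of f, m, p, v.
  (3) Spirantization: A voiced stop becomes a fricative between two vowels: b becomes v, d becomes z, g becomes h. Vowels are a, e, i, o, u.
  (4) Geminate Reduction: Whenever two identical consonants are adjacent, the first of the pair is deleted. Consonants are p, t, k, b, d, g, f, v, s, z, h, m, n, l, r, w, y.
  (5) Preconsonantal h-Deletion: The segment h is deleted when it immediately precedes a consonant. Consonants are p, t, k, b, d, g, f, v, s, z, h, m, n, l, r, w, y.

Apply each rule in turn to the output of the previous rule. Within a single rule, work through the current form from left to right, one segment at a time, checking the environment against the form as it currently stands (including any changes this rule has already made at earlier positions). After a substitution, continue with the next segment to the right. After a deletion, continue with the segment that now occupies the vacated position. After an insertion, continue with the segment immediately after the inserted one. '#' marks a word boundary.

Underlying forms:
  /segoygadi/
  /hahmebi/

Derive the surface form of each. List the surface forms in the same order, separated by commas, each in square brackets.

/segoygadi/:
  (1) Final Vowel Lowering: [segoygadi] → [segoygade]
  (2) Labial Nasal Assimilation: no change — [segoygade]
  (3) Spirantization: [segoygade] → [sehoygaze]
  (4) Geminate Reduction: no change — [sehoygaze]
  (5) Preconsonantal h-Deletion: no change — [sehoygaze]
/hahmebi/:
  (1) Final Vowel Lowering: [hahmebi] → [hahmebe]
  (2) Labial Nasal Assimilation: no change — [hahmebe]
  (3) Spirantization: [hahmebe] → [hahmeve]
  (4) Geminate Reduction: no change — [hahmeve]
  (5) Preconsonantal h-Deletion: [hahmeve] → [hameve]

[sehoygaze], [hameve]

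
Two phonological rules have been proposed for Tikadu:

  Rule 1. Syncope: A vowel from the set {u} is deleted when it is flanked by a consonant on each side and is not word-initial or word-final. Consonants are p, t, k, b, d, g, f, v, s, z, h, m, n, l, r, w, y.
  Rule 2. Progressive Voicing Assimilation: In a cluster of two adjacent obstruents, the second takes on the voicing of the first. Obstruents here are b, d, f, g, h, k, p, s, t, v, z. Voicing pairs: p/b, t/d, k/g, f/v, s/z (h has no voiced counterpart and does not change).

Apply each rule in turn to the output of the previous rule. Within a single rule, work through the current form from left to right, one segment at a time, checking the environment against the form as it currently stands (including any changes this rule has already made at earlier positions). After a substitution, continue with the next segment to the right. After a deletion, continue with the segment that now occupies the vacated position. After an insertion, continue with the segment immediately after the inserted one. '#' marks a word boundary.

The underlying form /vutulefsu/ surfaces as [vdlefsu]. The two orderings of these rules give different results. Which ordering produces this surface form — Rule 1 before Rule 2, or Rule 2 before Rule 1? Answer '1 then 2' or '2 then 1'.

1 then 2

Order 1 then 2:
  1 Syncope: [vutulefsu] → [vtlefsu]
  2 Progressive Voicing Assimilation: [vtlefsu] → [vdlefsu]
  result: [vdlefsu]
Order 2 then 1:
  2 Progressive Voicing Assimilation: no change — [vutulefsu]
  1 Syncope: [vutulefsu] → [vtlefsu]
  result: [vtlefsu]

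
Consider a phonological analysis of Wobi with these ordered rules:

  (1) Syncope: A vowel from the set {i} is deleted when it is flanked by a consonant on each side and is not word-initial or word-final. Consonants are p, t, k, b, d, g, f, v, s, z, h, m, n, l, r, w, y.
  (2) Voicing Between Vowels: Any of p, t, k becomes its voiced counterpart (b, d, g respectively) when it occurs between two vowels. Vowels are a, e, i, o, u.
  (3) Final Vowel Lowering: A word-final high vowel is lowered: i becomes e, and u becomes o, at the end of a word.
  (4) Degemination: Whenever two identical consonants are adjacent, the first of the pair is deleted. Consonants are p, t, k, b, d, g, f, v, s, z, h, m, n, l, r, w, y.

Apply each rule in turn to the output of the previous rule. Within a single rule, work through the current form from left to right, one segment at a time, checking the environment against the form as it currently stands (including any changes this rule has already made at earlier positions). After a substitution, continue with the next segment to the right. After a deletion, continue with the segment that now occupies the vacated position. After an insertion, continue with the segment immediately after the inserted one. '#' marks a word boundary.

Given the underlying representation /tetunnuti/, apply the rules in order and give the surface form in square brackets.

[tedunude]

(1) Syncope: no change — [tetunnuti]
(2) Voicing Between Vowels: [tetunnuti] → [tedunnudi]
(3) Final Vowel Lowering: [tedunnudi] → [tedunnude]
(4) Degemination: [tedunnude] → [tedunude]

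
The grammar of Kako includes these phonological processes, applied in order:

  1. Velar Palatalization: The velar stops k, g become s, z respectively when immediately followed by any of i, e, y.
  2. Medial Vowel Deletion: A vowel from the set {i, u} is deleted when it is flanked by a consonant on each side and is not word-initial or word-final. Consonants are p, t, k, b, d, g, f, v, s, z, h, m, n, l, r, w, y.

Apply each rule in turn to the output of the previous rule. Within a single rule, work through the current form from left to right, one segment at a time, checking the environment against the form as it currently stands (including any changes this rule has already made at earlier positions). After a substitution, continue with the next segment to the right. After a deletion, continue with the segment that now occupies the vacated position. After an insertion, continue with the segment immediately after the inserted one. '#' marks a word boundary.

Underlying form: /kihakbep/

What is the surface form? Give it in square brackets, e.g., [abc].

1 Velar Palatalization: [kihakbep] → [sihakbep]
2 Medial Vowel Deletion: [sihakbep] → [shakbep]

[shakbep]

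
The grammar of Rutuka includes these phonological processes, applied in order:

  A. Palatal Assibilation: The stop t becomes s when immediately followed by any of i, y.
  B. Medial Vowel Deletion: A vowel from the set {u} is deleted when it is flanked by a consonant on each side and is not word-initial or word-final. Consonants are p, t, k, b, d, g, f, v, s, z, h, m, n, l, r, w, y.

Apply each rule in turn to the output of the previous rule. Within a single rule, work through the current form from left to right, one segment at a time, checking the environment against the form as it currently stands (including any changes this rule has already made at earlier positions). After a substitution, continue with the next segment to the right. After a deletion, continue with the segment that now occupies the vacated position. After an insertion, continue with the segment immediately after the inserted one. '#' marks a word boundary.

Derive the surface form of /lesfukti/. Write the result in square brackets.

[lesfksi]

A Palatal Assibilation: [lesfukti] → [lesfuksi]
B Medial Vowel Deletion: [lesfuksi] → [lesfksi]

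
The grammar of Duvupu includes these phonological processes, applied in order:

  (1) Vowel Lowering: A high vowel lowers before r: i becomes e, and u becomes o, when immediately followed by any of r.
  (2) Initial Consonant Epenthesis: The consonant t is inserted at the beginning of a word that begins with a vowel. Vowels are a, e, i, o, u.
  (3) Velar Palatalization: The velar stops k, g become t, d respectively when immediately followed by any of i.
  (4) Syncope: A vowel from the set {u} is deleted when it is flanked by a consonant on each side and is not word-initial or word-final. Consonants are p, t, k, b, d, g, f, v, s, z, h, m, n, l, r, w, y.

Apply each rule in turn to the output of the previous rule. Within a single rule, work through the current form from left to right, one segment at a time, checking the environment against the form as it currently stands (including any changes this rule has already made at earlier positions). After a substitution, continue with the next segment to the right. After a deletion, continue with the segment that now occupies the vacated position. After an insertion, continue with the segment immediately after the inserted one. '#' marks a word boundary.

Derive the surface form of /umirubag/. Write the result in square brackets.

[tmerbag]

(1) Vowel Lowering: [umirubag] → [umerubag]
(2) Initial Consonant Epenthesis: [umerubag] → [tumerubag]
(3) Velar Palatalization: no change — [tumerubag]
(4) Syncope: [tumerubag] → [tmerbag]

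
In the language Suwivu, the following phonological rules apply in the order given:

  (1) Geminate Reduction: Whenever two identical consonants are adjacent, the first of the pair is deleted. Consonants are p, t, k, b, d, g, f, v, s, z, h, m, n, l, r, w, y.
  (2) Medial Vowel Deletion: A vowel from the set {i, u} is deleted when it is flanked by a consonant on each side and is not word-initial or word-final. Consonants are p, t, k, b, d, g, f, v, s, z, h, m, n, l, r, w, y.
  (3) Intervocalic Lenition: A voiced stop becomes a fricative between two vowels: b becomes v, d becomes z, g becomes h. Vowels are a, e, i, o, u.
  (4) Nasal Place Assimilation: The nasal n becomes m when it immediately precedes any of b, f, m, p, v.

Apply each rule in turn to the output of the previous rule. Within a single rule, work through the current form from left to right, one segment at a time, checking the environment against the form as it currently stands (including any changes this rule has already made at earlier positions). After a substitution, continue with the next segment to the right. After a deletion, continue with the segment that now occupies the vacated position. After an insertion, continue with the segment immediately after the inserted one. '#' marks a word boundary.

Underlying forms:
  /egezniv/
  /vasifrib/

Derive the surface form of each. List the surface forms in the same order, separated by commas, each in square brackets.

/egezniv/:
  (1) Geminate Reduction: no change — [egezniv]
  (2) Medial Vowel Deletion: [egezniv] → [egeznv]
  (3) Intervocalic Lenition: [egeznv] → [eheznv]
  (4) Nasal Place Assimilation: [eheznv] → [ehezmv]
/vasifrib/:
  (1) Geminate Reduction: no change — [vasifrib]
  (2) Medial Vowel Deletion: [vasifrib] → [vasfrb]
  (3) Intervocalic Lenition: no change — [vasfrb]
  (4) Nasal Place Assimilation: no change — [vasfrb]

[ehezmv], [vasfrb]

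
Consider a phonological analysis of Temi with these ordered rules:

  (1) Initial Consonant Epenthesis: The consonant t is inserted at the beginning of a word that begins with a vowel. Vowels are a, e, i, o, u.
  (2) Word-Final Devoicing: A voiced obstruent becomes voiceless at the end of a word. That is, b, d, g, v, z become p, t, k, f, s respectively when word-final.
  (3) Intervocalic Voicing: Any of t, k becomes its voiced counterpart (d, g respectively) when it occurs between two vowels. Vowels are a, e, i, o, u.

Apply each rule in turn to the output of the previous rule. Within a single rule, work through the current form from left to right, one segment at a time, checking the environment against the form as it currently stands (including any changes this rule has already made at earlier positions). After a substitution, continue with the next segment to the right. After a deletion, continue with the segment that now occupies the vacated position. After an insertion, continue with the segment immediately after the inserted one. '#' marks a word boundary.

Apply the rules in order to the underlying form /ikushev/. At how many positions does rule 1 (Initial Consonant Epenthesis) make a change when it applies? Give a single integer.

1

(1) Initial Consonant Epenthesis: [ikushev] → [tikushev]
(2) Word-Final Devoicing: [tikushev] → [tikushef]
(3) Intervocalic Voicing: [tikushef] → [tigushef]
Rule 1 changed 1 position(s).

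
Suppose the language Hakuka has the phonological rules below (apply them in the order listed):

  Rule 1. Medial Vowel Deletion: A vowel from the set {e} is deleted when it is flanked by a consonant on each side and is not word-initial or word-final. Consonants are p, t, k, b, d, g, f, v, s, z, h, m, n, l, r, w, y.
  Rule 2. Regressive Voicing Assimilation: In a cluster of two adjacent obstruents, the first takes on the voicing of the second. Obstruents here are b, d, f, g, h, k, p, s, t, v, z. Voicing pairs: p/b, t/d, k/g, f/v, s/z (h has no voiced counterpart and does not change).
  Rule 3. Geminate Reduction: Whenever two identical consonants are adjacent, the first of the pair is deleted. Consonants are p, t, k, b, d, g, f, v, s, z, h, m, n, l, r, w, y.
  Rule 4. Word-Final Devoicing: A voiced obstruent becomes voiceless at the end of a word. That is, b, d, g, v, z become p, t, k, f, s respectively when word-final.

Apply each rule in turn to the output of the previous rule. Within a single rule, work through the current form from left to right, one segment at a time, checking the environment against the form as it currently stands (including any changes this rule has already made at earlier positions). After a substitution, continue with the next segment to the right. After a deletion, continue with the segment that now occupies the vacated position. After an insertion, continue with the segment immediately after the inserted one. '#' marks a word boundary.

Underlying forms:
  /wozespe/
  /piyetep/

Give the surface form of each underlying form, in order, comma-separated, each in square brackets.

[wospe], [piytp]

/wozespe/:
  Rule 1 Medial Vowel Deletion: [wozespe] → [wozspe]
  Rule 2 Regressive Voicing Assimilation: [wozspe] → [wosspe]
  Rule 3 Geminate Reduction: [wosspe] → [wospe]
  Rule 4 Word-Final Devoicing: no change — [wospe]
/piyetep/:
  Rule 1 Medial Vowel Deletion: [piyetep] → [piytp]
  Rule 2 Regressive Voicing Assimilation: no change — [piytp]
  Rule 3 Geminate Reduction: no change — [piytp]
  Rule 4 Word-Final Devoicing: no change — [piytp]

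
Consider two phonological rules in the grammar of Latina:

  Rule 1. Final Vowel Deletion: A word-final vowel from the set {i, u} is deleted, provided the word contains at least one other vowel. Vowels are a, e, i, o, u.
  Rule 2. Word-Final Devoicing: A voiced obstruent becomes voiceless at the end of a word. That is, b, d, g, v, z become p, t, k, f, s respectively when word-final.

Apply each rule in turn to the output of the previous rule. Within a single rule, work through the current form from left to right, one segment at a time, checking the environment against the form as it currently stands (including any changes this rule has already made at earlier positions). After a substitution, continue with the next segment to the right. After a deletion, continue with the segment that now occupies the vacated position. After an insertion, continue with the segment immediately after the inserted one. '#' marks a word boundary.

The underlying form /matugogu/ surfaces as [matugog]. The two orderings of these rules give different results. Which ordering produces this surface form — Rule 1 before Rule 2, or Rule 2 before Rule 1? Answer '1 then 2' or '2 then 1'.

2 then 1

Order 1 then 2:
  1 Final Vowel Deletion: [matugogu] → [matugog]
  2 Word-Final Devoicing: [matugog] → [matugok]
  result: [matugok]
Order 2 then 1:
  2 Word-Final Devoicing: no change — [matugogu]
  1 Final Vowel Deletion: [matugogu] → [matugog]
  result: [matugog]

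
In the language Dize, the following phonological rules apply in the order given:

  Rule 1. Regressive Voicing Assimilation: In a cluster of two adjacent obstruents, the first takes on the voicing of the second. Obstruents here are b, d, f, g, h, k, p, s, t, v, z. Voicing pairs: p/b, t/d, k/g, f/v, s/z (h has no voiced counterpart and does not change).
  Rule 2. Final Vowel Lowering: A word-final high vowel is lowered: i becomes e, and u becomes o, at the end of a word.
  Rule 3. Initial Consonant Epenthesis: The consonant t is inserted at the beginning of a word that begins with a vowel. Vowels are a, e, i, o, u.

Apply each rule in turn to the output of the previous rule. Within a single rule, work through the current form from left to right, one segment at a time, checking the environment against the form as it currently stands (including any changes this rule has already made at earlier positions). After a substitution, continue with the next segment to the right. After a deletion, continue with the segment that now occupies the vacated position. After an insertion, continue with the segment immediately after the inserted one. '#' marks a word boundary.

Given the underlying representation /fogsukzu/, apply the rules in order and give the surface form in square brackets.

[foksugzo]

Rule 1 Regressive Voicing Assimilation: [fogsukzu] → [foksugzu]
Rule 2 Final Vowel Lowering: [foksugzu] → [foksugzo]
Rule 3 Initial Consonant Epenthesis: no change — [foksugzo]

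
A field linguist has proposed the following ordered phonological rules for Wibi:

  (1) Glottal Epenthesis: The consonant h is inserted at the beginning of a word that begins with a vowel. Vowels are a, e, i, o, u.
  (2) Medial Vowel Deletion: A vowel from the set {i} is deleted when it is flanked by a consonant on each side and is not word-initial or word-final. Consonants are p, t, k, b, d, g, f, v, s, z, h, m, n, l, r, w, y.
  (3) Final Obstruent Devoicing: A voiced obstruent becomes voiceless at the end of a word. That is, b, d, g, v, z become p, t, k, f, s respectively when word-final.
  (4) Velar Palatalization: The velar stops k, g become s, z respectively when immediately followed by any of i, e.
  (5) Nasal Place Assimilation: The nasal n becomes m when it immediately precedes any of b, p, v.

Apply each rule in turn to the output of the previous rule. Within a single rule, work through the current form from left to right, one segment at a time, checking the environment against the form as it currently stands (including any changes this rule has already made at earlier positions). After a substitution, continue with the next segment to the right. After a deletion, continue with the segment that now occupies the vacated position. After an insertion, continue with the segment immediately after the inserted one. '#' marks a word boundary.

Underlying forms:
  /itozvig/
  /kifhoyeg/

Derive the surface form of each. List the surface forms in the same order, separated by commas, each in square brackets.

/itozvig/:
  (1) Glottal Epenthesis: [itozvig] → [hitozvig]
  (2) Medial Vowel Deletion: [hitozvig] → [htozvg]
  (3) Final Obstruent Devoicing: [htozvg] → [htozvk]
  (4) Velar Palatalization: no change — [htozvk]
  (5) Nasal Place Assimilation: no change — [htozvk]
/kifhoyeg/:
  (1) Glottal Epenthesis: no change — [kifhoyeg]
  (2) Medial Vowel Deletion: [kifhoyeg] → [kfhoyeg]
  (3) Final Obstruent Devoicing: [kfhoyeg] → [kfhoyek]
  (4) Velar Palatalization: no change — [kfhoyek]
  (5) Nasal Place Assimilation: no change — [kfhoyek]

[htozvk], [kfhoyek]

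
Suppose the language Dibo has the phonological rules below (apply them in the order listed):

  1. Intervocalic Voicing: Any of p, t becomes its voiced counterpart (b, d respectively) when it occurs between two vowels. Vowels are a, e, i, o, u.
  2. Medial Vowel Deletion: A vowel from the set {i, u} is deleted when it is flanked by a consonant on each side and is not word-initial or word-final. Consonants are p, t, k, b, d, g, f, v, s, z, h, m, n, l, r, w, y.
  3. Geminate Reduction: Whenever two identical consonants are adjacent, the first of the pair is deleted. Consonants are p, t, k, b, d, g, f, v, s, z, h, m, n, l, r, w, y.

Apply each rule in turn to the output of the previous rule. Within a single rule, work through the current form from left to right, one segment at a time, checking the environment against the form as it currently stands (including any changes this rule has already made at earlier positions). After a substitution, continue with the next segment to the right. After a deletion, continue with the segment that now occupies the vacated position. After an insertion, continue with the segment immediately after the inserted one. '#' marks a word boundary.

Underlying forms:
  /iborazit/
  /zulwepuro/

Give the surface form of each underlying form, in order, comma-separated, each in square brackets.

[iborazt], [zlwebro]

/iborazit/:
  1 Intervocalic Voicing: no change — [iborazit]
  2 Medial Vowel Deletion: [iborazit] → [iborazt]
  3 Geminate Reduction: no change — [iborazt]
/zulwepuro/:
  1 Intervocalic Voicing: [zulwepuro] → [zulweburo]
  2 Medial Vowel Deletion: [zulweburo] → [zlwebro]
  3 Geminate Reduction: no change — [zlwebro]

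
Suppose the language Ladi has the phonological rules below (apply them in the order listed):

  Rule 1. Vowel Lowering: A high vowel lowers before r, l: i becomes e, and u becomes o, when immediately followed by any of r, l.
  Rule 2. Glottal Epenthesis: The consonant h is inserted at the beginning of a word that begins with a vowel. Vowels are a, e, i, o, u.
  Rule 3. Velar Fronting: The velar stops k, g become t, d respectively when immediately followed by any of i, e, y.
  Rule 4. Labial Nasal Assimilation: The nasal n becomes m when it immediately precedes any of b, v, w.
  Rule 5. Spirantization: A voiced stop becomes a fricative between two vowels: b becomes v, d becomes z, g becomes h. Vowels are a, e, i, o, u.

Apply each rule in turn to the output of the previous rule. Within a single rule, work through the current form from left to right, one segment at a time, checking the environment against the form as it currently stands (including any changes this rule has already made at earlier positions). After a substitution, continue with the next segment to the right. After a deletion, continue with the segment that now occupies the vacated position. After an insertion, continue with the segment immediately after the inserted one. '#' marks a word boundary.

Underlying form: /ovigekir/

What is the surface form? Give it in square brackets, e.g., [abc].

Rule 1 Vowel Lowering: [ovigekir] → [ovigeker]
Rule 2 Glottal Epenthesis: [ovigeker] → [hovigeker]
Rule 3 Velar Fronting: [hovigeker] → [hovideter]
Rule 4 Labial Nasal Assimilation: no change — [hovideter]
Rule 5 Spirantization: [hovideter] → [hovizeter]

[hovizeter]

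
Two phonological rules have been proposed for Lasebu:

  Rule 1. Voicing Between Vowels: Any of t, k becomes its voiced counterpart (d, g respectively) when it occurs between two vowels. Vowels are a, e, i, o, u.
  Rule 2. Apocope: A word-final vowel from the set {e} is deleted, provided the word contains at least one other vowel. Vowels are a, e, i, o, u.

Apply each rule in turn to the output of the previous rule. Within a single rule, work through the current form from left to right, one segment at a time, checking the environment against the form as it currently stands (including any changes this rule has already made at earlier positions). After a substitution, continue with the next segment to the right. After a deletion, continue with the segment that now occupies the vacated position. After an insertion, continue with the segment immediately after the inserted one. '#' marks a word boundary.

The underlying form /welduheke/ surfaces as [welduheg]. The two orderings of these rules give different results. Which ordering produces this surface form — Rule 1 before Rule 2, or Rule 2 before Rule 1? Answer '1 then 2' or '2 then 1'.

1 then 2

Order 1 then 2:
  1 Voicing Between Vowels: [welduheke] → [welduhege]
  2 Apocope: [welduhege] → [welduheg]
  result: [welduheg]
Order 2 then 1:
  2 Apocope: [welduheke] → [welduhek]
  1 Voicing Between Vowels: no change — [welduhek]
  result: [welduhek]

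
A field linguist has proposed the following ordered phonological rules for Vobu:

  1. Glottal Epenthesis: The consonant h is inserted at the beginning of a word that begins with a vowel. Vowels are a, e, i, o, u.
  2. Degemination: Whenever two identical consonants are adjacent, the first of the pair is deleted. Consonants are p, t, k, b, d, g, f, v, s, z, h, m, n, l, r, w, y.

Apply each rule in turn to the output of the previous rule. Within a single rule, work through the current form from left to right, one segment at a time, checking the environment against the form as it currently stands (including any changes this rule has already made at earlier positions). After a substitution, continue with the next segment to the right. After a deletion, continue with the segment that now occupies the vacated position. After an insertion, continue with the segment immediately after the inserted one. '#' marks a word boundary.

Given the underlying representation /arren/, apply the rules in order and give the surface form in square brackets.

1 Glottal Epenthesis: [arren] → [harren]
2 Degemination: [harren] → [haren]

[haren]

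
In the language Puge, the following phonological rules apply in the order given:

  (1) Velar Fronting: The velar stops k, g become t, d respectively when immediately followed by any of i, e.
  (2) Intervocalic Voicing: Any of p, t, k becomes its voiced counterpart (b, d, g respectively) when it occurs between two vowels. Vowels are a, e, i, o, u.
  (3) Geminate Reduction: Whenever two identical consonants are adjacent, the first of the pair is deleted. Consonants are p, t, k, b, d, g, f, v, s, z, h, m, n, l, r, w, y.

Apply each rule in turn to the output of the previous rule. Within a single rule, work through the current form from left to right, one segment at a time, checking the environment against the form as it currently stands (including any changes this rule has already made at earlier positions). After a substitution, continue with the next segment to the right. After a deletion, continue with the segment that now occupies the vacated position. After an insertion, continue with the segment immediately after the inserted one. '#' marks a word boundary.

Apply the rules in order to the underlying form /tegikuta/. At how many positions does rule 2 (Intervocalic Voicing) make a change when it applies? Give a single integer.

2

(1) Velar Fronting: [tegikuta] → [tedikuta]
(2) Intervocalic Voicing: [tedikuta] → [tediguda]
(3) Geminate Reduction: no change — [tediguda]
Rule 2 changed 2 position(s).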